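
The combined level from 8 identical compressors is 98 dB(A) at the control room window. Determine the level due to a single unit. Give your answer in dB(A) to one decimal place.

For N identical incoherent sources L_total = L₁ + 10·log₁₀ N, so L₁ = 98 − 10·log₁₀(8) = 98 − 9.031.

89.0 dB(A)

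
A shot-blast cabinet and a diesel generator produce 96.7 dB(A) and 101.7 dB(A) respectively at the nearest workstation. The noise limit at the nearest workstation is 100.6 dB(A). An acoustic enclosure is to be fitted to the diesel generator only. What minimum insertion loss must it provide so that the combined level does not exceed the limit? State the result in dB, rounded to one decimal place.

Fixed contribution from the other source: Σ 10^(L/10) = 10^(96.7/10) = 4.677e+09 (96.70 dB(A)).
The limit corresponds to 10^(100.6/10) = 1.148e+10; subtracting the fixed part leaves 6.804e+09 for the diesel generator, i.e. 98.33 dB(A).
So the diesel generator must be reduced from 101.7 to 98.33 dB(A): IL = 3.37 dB.

3.4 dB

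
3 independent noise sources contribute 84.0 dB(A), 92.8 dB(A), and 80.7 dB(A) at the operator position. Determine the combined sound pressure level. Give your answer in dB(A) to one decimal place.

93.6 dB(A)

Incoherent sources combine by intensity addition: L_total = 10·log₁₀(Σ 10^(L_i/10)).
Σ 10^(L/10) = 10^(84.0/10) + 10^(92.8/10) + 10^(80.7/10) = 2.274e+09.
L_total = 10·log₁₀(2.274e+09) = 93.57 dB(A).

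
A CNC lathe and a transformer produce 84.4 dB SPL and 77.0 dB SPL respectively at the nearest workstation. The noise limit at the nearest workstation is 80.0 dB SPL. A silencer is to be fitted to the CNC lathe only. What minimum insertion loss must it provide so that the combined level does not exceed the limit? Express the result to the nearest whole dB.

7 dB

Everything except the CNC lathe sums to 10^(77.0/10) = 5.012e+07 in linear terms, 77.00 dB SPL.
To meet 80.0 dB SPL overall, the treated CNC lathe may contribute at most 10^(80.0/10) − 5.012e+07 = 4.988e+07, i.e. 76.98 dB SPL.
So the CNC lathe must be reduced from 84.4 to 76.98 dB SPL: IL = 7.42 dB.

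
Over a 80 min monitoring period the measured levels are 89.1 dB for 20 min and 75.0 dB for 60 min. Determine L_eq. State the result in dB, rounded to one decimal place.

Weight each interval's intensity by its duration and average over T = 80 min:
Σ tᵢ·10^(Lᵢ/10) = 20·10^(89.1/10) + 60·10^(75.0/10) = 1.815e+10.
L_eq = 10·log₁₀(1.815e+10/80) = 83.56 dB.

83.6 dB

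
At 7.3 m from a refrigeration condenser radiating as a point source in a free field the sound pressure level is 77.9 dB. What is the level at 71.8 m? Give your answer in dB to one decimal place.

58.0 dB

Point-source attenuation: ΔL = 20·log₁₀(r₂/r₁) = 20·log₁₀(71.8/7.3) = 19.856 dB.
L₂ = 77.9 − 20·log₁₀(71.8/7.3) = 77.9 − 19.856 = 58.04 dB.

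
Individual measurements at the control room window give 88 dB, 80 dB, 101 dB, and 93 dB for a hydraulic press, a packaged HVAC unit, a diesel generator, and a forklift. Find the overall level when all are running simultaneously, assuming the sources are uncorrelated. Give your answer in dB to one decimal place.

For uncorrelated sources the intensities add, so convert each level to linear form, sum, and take 10·log₁₀ of the total.
Σ 10^(L/10) = 10^(88/10) + 10^(80/10) + 10^(101/10) + 10^(93/10) = 1.532e+10.
L_total = 10·log₁₀(1.532e+10) = 101.85 dB.

101.9 dB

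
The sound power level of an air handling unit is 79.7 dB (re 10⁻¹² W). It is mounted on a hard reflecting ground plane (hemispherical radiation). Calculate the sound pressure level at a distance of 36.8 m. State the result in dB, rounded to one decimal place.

40.4 dB

Free-field hemispherical radiation: L_p = L_w − 10·log₁₀(2π·r²), r = 36.8 m.
2π·r² = 8509 m², 10·log₁₀ of that is 39.299 dB.
L_p = 79.7 − 39.299 = 40.40 dB.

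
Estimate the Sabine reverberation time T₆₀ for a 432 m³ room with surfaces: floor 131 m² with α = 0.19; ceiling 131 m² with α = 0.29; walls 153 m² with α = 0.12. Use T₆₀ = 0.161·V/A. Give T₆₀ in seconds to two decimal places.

A = Σ Sᵢαᵢ = 131·0.19 + 131·0.29 + 153·0.12 = 81.24 m².
T₆₀ = 0.161·V/A = 0.161·432/81.24 = 0.856 s.

0.86 s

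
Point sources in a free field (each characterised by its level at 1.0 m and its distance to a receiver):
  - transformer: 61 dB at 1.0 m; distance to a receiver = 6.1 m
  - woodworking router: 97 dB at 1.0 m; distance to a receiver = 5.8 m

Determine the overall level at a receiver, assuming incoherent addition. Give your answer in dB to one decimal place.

81.7 dB

Apply inverse-square spreading to bring every level to the receiver, then sum 10^(L/10).
transformer: 61 − 20·log₁₀(6.1/1.0) = 61 − 15.71 = 45.29 dB.
woodworking router: 97 − 20·log₁₀(5.8/1.0) = 97 − 15.27 = 81.73 dB.
Σ 10^(L/10) = 1.490e+08 → L_total = 10·log₁₀(1.490e+08) = 81.73 dB.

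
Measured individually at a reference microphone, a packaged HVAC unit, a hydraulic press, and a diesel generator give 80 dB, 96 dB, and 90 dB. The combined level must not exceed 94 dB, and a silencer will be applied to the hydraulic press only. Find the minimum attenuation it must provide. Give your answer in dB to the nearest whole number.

5 dB

Everything except the hydraulic press sums to 10^(80/10) + 10^(90/10) = 1.100e+09 in linear terms, 90.41 dB.
The limit corresponds to 10^(94/10) = 2.512e+09; subtracting the fixed part leaves 1.412e+09 for the hydraulic press, i.e. 91.50 dB.
So the hydraulic press must be reduced from 96 to 91.50 dB: IL = 4.50 dB.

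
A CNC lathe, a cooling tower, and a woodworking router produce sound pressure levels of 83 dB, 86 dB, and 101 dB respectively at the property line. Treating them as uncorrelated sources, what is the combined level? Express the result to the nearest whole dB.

101 dB

For uncorrelated sources the intensities add, so convert each level to linear form, sum, and take 10·log₁₀ of the total.
Σ 10^(L/10) = 10^(83/10) + 10^(86/10) + 10^(101/10) = 1.319e+10.
L_total = 10·log₁₀(1.319e+10) = 101.20 dB.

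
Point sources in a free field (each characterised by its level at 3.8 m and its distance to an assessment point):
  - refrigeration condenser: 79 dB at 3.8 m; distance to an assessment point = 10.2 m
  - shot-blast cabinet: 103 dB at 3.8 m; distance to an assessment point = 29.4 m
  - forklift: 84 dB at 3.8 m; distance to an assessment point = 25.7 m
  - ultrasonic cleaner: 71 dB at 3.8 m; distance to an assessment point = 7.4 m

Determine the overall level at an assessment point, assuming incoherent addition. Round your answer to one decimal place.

85.5 dB

Apply inverse-square spreading to bring every level to the receiver, then sum 10^(L/10).
refrigeration condenser: 79 − 20·log₁₀(10.2/3.8) = 79 − 8.58 = 70.42 dB.
shot-blast cabinet: 103 − 20·log₁₀(29.4/3.8) = 103 − 17.77 = 85.23 dB.
forklift: 84 − 20·log₁₀(25.7/3.8) = 84 − 16.60 = 67.40 dB.
ultrasonic cleaner: 71 − 20·log₁₀(7.4/3.8) = 71 − 5.79 = 65.21 dB.
Σ 10^(L/10) = 3.532e+08 → L_total = 10·log₁₀(3.532e+08) = 85.48 dB.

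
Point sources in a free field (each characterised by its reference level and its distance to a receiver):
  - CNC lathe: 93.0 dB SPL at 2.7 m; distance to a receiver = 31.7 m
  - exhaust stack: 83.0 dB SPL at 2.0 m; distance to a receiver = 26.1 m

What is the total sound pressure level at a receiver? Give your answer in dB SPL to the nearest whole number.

First find each source's level at the receiver (point-source: −20·log₁₀(r/r_ref)), then combine on an intensity basis.
CNC lathe: 93.0 − 20·log₁₀(31.7/2.7) = 93.0 − 21.39 = 71.61 dB SPL.
exhaust stack: 83.0 − 20·log₁₀(26.1/2.0) = 83.0 − 22.31 = 60.69 dB SPL.
Σ 10^(L/10) = 1.565e+07 → L_total = 10·log₁₀(1.565e+07) = 71.94 dB SPL.

72 dB SPL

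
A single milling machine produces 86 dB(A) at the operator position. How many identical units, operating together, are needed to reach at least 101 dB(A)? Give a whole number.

32

The shortfall is 101 − 86 = 15.0 dB, and N units add 10·log₁₀ N, so need 10·log₁₀ N ≥ 15.0.
N ≥ 10^(15.0/10) = 31.623, so N = 32.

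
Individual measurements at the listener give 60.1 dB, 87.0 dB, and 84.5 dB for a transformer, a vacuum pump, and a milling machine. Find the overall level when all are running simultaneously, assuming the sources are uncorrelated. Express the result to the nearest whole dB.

89 dB

For uncorrelated sources the intensities add, so convert each level to linear form, sum, and take 10·log₁₀ of the total.
Σ 10^(L/10) = 10^(60.1/10) + 10^(87.0/10) + 10^(84.5/10) = 7.840e+08.
L_total = 10·log₁₀(7.840e+08) = 88.94 dB.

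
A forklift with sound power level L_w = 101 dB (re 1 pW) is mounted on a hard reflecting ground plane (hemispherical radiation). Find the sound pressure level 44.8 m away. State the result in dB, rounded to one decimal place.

Free-field hemispherical radiation: L_p = L_w − 10·log₁₀(2π·r²), r = 44.8 m.
2π·r² = 1.261e+04 m², 10·log₁₀ of that is 41.007 dB.
L_p = 101 − 41.007 = 59.99 dB.

60.0 dB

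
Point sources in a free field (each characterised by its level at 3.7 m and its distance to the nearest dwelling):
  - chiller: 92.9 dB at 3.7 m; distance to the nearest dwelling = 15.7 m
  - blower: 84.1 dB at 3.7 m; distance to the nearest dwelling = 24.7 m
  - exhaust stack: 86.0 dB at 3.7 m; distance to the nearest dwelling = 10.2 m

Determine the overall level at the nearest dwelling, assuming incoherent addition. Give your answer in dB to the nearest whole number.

82 dB

Apply inverse-square spreading to bring every level to the receiver, then sum 10^(L/10).
chiller: 92.9 − 20·log₁₀(15.7/3.7) = 92.9 − 12.55 = 80.35 dB.
blower: 84.1 − 20·log₁₀(24.7/3.7) = 84.1 − 16.49 = 67.61 dB.
exhaust stack: 86.0 − 20·log₁₀(10.2/3.7) = 86.0 − 8.81 = 77.19 dB.
Σ 10^(L/10) = 1.664e+08 → L_total = 10·log₁₀(1.664e+08) = 82.21 dB.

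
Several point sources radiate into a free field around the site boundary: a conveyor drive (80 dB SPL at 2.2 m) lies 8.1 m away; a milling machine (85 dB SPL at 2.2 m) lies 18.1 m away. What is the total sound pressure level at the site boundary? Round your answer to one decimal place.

70.8 dB SPL

Apply inverse-square spreading to bring every level to the receiver, then sum 10^(L/10).
conveyor drive: 80 − 20·log₁₀(8.1/2.2) = 80 − 11.32 = 68.68 dB SPL.
milling machine: 85 − 20·log₁₀(18.1/2.2) = 85 − 18.31 = 66.69 dB SPL.
Σ 10^(L/10) = 1.205e+07 → L_total = 10·log₁₀(1.205e+07) = 70.81 dB SPL.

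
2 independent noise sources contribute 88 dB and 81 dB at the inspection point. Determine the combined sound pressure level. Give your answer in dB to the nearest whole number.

Incoherent sources combine by intensity addition: L_total = 10·log₁₀(Σ 10^(L_i/10)).
Σ 10^(L/10) = 10^(88/10) + 10^(81/10) = 7.568e+08.
L_total = 10·log₁₀(7.568e+08) = 88.79 dB.

89 dB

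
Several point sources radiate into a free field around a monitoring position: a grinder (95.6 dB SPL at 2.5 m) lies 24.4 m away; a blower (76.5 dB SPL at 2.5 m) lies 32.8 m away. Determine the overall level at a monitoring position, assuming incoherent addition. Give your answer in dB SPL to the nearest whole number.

Apply inverse-square spreading to bring every level to the receiver, then sum 10^(L/10).
grinder: 95.6 − 20·log₁₀(24.4/2.5) = 95.6 − 19.79 = 75.81 dB SPL.
blower: 76.5 − 20·log₁₀(32.8/2.5) = 76.5 − 22.36 = 54.14 dB SPL.
Σ 10^(L/10) = 3.837e+07 → L_total = 10·log₁₀(3.837e+07) = 75.84 dB SPL.

76 dB SPL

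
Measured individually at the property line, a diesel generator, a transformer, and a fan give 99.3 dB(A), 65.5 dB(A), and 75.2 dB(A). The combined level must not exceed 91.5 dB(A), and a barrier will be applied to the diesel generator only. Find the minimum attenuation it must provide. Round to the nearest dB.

8 dB

The untreated sources together contribute 10^(65.5/10) + 10^(75.2/10) = 3.666e+07, i.e. 75.64 dB(A).
The limit corresponds to 10^(91.5/10) = 1.413e+09; subtracting the fixed part leaves 1.376e+09 for the diesel generator, i.e. 91.39 dB(A).
Required insertion loss = 99.3 − 91.39 = 7.91 dB.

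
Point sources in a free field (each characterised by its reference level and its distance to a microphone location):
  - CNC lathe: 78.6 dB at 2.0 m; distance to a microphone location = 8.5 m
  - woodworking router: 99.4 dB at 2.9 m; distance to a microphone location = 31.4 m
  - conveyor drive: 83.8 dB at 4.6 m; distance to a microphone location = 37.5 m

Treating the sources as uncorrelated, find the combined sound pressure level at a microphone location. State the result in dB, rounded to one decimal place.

Apply inverse-square spreading to bring every level to the receiver, then sum 10^(L/10).
CNC lathe: 78.6 − 20·log₁₀(8.5/2.0) = 78.6 − 12.57 = 66.03 dB.
woodworking router: 99.4 − 20·log₁₀(31.4/2.9) = 99.4 − 20.69 = 78.71 dB.
conveyor drive: 83.8 − 20·log₁₀(37.5/4.6) = 83.8 − 18.23 = 65.57 dB.
Σ 10^(L/10) = 8.191e+07 → L_total = 10·log₁₀(8.191e+07) = 79.13 dB.

79.1 dB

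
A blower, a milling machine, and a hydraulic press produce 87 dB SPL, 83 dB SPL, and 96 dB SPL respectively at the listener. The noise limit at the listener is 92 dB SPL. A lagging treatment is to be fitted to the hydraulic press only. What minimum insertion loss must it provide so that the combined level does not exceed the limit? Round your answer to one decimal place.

Everything except the hydraulic press sums to 10^(87/10) + 10^(83/10) = 7.007e+08 in linear terms, 88.46 dB SPL.
To meet 92 dB SPL overall, the treated hydraulic press may contribute at most 10^(92/10) − 7.007e+08 = 8.842e+08, i.e. 89.47 dB SPL.
Required insertion loss = 96 − 89.47 = 6.53 dB.

6.5 dB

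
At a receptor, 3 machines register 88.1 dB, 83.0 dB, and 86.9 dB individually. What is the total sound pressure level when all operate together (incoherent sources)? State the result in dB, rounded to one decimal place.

91.3 dB

Incoherent sources combine by intensity addition: L_total = 10·log₁₀(Σ 10^(L_i/10)).
Σ 10^(L/10) = 10^(88.1/10) + 10^(83.0/10) + 10^(86.9/10) = 1.335e+09.
L_total = 10·log₁₀(1.335e+09) = 91.25 dB.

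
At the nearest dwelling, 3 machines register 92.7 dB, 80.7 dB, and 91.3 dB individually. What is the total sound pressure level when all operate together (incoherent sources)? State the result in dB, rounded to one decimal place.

Incoherent sources combine by intensity addition: L_total = 10·log₁₀(Σ 10^(L_i/10)).
Σ 10^(L/10) = 10^(92.7/10) + 10^(80.7/10) + 10^(91.3/10) = 3.329e+09.
L_total = 10·log₁₀(3.329e+09) = 95.22 dB.

95.2 dB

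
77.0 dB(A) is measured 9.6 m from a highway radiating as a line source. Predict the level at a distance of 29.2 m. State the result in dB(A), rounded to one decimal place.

72.2 dB(A)

For a line source, L₂ = L₁ − 10·log₁₀(r₂/r₁).
L₂ = 77.0 − 10·log₁₀(29.2/9.6) = 77.0 − 4.831 = 72.17 dB(A).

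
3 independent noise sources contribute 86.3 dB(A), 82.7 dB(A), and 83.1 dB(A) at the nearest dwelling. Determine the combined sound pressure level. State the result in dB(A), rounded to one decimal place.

89.1 dB(A)

Incoherent sources combine by intensity addition: L_total = 10·log₁₀(Σ 10^(L_i/10)).
Σ 10^(L/10) = 10^(86.3/10) + 10^(82.7/10) + 10^(83.1/10) = 8.170e+08.
L_total = 10·log₁₀(8.170e+08) = 89.12 dB(A).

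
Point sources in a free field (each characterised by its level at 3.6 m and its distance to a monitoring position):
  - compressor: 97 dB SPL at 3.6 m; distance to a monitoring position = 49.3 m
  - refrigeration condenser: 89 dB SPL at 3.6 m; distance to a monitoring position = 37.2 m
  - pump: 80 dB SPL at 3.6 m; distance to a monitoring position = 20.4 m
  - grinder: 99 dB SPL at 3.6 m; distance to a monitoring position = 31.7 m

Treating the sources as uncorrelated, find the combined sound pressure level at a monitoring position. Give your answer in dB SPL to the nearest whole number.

Propagate each source to the receiver with L = L_ref − 20·log₁₀(r/r_ref), then add intensities.
compressor: 97 − 20·log₁₀(49.3/3.6) = 97 − 22.73 = 74.27 dB SPL.
refrigeration condenser: 89 − 20·log₁₀(37.2/3.6) = 89 − 20.28 = 68.72 dB SPL.
pump: 80 − 20·log₁₀(20.4/3.6) = 80 − 15.07 = 64.93 dB SPL.
grinder: 99 − 20·log₁₀(31.7/3.6) = 99 − 18.90 = 80.10 dB SPL.
Σ 10^(L/10) = 1.397e+08 → L_total = 10·log₁₀(1.397e+08) = 81.45 dB SPL.

81 dB SPL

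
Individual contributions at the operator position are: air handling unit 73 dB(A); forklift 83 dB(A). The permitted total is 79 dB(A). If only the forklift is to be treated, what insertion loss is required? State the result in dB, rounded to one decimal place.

Fixed contribution from the other source: Σ 10^(L/10) = 10^(73/10) = 1.995e+07 (73.00 dB(A)).
To meet 79 dB(A) overall, the treated forklift may contribute at most 10^(79/10) − 1.995e+07 = 5.948e+07, i.e. 77.74 dB(A).
So the forklift must be reduced from 83 to 77.74 dB(A): IL = 5.26 dB.

5.3 dB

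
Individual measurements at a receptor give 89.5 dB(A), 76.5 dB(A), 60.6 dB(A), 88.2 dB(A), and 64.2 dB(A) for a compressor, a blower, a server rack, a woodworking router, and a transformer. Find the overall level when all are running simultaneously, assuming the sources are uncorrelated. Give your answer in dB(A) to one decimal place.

92.0 dB(A)

For uncorrelated sources the intensities add, so convert each level to linear form, sum, and take 10·log₁₀ of the total.
Σ 10^(L/10) = 10^(89.5/10) + 10^(76.5/10) + 10^(60.6/10) + 10^(88.2/10) + 10^(64.2/10) = 1.600e+09.
L_total = 10·log₁₀(1.600e+09) = 92.04 dB(A).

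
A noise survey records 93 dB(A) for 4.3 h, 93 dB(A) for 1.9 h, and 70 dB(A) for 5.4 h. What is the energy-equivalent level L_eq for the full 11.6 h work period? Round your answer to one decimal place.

Weight each interval's intensity by its duration and average over T = 11.6 h:
Σ tᵢ·10^(Lᵢ/10) = 4.3·10^(93/10) + 1.9·10^(93/10) + 5.4·10^(70/10) = 1.242e+10.
L_eq = 10·log₁₀(1.242e+10/11.6) = 90.30 dB(A).

90.3 dB(A)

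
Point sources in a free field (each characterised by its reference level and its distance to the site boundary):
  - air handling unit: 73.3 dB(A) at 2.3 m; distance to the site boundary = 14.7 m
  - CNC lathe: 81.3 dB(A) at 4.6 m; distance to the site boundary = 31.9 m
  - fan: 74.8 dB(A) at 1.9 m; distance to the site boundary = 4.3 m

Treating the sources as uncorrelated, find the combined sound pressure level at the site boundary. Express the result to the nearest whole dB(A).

First find each source's level at the receiver (point-source: −20·log₁₀(r/r_ref)), then combine on an intensity basis.
air handling unit: 73.3 − 20·log₁₀(14.7/2.3) = 73.3 − 16.11 = 57.19 dB(A).
CNC lathe: 81.3 − 20·log₁₀(31.9/4.6) = 81.3 − 16.82 = 64.48 dB(A).
fan: 74.8 − 20·log₁₀(4.3/1.9) = 74.8 − 7.09 = 67.71 dB(A).
Σ 10^(L/10) = 9.225e+06 → L_total = 10·log₁₀(9.225e+06) = 69.65 dB(A).

70 dB(A)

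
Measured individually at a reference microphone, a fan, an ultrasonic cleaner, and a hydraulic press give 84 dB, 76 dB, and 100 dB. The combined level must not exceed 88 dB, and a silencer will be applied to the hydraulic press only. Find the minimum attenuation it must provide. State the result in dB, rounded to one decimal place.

14.7 dB

The untreated sources together contribute 10^(84/10) + 10^(76/10) = 2.910e+08, i.e. 84.64 dB.
The limit corresponds to 10^(88/10) = 6.310e+08; subtracting the fixed part leaves 3.400e+08 for the hydraulic press, i.e. 85.31 dB.
Required insertion loss = 100 − 85.31 = 14.69 dB.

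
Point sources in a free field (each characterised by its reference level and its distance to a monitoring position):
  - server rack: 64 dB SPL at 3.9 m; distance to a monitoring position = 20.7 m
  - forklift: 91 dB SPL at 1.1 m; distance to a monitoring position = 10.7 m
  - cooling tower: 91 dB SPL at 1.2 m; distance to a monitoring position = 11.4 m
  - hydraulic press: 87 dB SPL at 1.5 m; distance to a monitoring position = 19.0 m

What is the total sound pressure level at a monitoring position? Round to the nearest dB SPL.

75 dB SPL

First find each source's level at the receiver (point-source: −20·log₁₀(r/r_ref)), then combine on an intensity basis.
server rack: 64 − 20·log₁₀(20.7/3.9) = 64 − 14.50 = 49.50 dB SPL.
forklift: 91 − 20·log₁₀(10.7/1.1) = 91 − 19.76 = 71.24 dB SPL.
cooling tower: 91 − 20·log₁₀(11.4/1.2) = 91 − 19.55 = 71.45 dB SPL.
hydraulic press: 87 − 20·log₁₀(19.0/1.5) = 87 − 22.05 = 64.95 dB SPL.
Σ 10^(L/10) = 3.047e+07 → L_total = 10·log₁₀(3.047e+07) = 74.84 dB SPL.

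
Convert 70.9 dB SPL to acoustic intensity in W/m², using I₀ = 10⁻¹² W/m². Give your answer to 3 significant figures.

1.23e-05 W/m²

L = 10·log₁₀(I/I₀) ⇒ I = I₀·10^(L/10) = 10⁻¹² × 10^7.09.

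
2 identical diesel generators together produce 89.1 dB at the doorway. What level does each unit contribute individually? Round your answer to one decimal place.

Dividing the total intensity by 2 lowers the level by 10·log₁₀ 2 = 3.010 dB: L₁ = 89.1 − 3.010.

86.1 dB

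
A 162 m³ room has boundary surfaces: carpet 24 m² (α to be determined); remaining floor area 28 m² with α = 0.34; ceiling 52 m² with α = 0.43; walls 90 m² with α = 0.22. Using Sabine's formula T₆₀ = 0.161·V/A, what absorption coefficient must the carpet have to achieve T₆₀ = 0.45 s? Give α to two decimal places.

Required total absorption A = 0.161·162/0.45 = 57.96 m².
Absorption from the other surfaces = 28·0.34 + 52·0.43 + 90·0.22 = 51.68 m², so the carpet must supply 6.28 m² over 24 m².
α = 6.28/24 = 0.262.

0.26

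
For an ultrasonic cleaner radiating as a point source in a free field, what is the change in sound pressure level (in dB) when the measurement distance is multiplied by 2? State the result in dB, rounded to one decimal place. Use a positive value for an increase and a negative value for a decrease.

With spherical spreading the level changes by −20·log₁₀(r₂/r₁).
ΔL = −20·log₁₀(2) = -6.02 dB.

-6.0 dB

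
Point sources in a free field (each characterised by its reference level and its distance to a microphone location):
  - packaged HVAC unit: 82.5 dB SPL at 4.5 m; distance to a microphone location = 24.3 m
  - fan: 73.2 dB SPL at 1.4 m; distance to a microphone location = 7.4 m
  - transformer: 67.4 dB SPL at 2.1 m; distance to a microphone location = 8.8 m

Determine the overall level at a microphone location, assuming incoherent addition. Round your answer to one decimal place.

68.5 dB SPL

Apply inverse-square spreading to bring every level to the receiver, then sum 10^(L/10).
packaged HVAC unit: 82.5 − 20·log₁₀(24.3/4.5) = 82.5 − 14.65 = 67.85 dB SPL.
fan: 73.2 − 20·log₁₀(7.4/1.4) = 73.2 − 14.46 = 58.74 dB SPL.
transformer: 67.4 − 20·log₁₀(8.8/2.1) = 67.4 − 12.45 = 54.95 dB SPL.
Σ 10^(L/10) = 7.159e+06 → L_total = 10·log₁₀(7.159e+06) = 68.55 dB SPL.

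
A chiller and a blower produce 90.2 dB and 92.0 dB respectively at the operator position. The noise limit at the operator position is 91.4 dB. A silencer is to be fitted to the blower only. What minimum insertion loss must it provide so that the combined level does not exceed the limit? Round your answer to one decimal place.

Fixed contribution from the other source: Σ 10^(L/10) = 10^(90.2/10) = 1.047e+09 (90.20 dB).
To meet 91.4 dB overall, the treated blower may contribute at most 10^(91.4/10) − 1.047e+09 = 3.333e+08, i.e. 85.23 dB.
Required insertion loss = 92.0 − 85.23 = 6.77 dB.

6.8 dB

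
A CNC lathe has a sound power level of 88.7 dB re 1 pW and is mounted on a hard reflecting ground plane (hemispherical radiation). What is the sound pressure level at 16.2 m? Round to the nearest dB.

The power spreads over a hemisphere of area 2π·r², so L_p = L_w − 10·log₁₀(2π·r²).
2π·r² = 1649 m², 10·log₁₀ of that is 32.172 dB.
L_p = 88.7 − 32.172 = 56.53 dB.

57 dB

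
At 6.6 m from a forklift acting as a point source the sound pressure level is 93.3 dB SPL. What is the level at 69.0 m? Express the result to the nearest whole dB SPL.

73 dB SPL

Spherical spreading from a point source gives a 20·log₁₀(r₂/r₁) drop.
L₂ = 93.3 − 20·log₁₀(69.0/6.6) = 93.3 − 20.386 = 72.91 dB SPL.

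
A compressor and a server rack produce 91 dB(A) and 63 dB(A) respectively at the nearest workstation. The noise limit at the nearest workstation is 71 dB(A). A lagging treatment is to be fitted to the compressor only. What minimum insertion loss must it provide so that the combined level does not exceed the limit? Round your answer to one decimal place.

20.7 dB

Everything except the compressor sums to 10^(63/10) = 1.995e+06 in linear terms, 63.00 dB(A).
The limit corresponds to 10^(71/10) = 1.259e+07; subtracting the fixed part leaves 1.059e+07 for the compressor, i.e. 70.25 dB(A).
Required insertion loss = 91 − 70.25 = 20.75 dB.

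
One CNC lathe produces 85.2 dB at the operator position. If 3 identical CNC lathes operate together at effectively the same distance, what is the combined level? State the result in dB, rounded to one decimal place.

With 3 equal, uncorrelated contributions the intensity is 3× that of one unit, giving a rise of 10·log₁₀ 3.
L_total = 85.2 + 10·log₁₀(3) = 85.2 + 4.771 = 89.97 dB.

90.0 dB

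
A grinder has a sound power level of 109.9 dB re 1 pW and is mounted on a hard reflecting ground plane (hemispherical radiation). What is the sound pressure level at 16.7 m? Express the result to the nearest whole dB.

L_p = L_w − 10·log₁₀(2π·r²) with r = 16.7 m.
2π·r² = 1752 m², 10·log₁₀ of that is 32.436 dB.
L_p = 109.9 − 32.436 = 77.46 dB.

77 dB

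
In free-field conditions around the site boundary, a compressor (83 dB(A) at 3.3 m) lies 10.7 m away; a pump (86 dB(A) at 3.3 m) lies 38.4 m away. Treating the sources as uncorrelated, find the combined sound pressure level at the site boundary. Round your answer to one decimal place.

73.4 dB(A)

Apply inverse-square spreading to bring every level to the receiver, then sum 10^(L/10).
compressor: 83 − 20·log₁₀(10.7/3.3) = 83 − 10.22 = 72.78 dB(A).
pump: 86 − 20·log₁₀(38.4/3.3) = 86 − 21.32 = 64.68 dB(A).
Σ 10^(L/10) = 2.192e+07 → L_total = 10·log₁₀(2.192e+07) = 73.41 dB(A).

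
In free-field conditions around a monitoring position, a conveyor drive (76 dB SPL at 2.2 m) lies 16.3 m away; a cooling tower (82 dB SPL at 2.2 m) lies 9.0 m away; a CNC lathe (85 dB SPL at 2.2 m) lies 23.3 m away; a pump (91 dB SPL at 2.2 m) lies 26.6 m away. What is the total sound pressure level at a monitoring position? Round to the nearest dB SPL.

First find each source's level at the receiver (point-source: −20·log₁₀(r/r_ref)), then combine on an intensity basis.
conveyor drive: 76 − 20·log₁₀(16.3/2.2) = 76 − 17.40 = 58.60 dB SPL.
cooling tower: 82 − 20·log₁₀(9.0/2.2) = 82 − 12.24 = 69.76 dB SPL.
CNC lathe: 85 − 20·log₁₀(23.3/2.2) = 85 − 20.50 = 64.50 dB SPL.
pump: 91 − 20·log₁₀(26.6/2.2) = 91 − 21.65 = 69.35 dB SPL.
Σ 10^(L/10) = 2.163e+07 → L_total = 10·log₁₀(2.163e+07) = 73.35 dB SPL.

73 dB SPL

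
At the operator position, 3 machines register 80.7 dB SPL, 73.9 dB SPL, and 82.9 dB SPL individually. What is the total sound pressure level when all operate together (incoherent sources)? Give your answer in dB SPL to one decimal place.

For uncorrelated sources the intensities add, so convert each level to linear form, sum, and take 10·log₁₀ of the total.
Σ 10^(L/10) = 10^(80.7/10) + 10^(73.9/10) + 10^(82.9/10) = 3.370e+08.
L_total = 10·log₁₀(3.370e+08) = 85.28 dB SPL.

85.3 dB SPL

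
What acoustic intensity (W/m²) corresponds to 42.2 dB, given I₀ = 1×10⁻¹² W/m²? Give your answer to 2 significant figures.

I/I₀ = 10^(42.2/10) = 1.66e+04, so I = 1.66e+04 × 10⁻¹² W/m².

1.7e-08 W/m²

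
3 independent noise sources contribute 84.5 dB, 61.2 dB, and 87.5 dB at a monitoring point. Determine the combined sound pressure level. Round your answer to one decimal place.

89.3 dB

For uncorrelated sources the intensities add, so convert each level to linear form, sum, and take 10·log₁₀ of the total.
Σ 10^(L/10) = 10^(84.5/10) + 10^(61.2/10) + 10^(87.5/10) = 8.455e+08.
L_total = 10·log₁₀(8.455e+08) = 89.27 dB.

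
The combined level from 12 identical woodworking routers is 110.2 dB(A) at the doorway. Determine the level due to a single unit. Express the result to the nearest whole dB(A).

99 dB(A)

12 equal contributions raise the level by 10·log₁₀ 12 = 10.792 dB, so each unit alone gives 110.2 − 10.792.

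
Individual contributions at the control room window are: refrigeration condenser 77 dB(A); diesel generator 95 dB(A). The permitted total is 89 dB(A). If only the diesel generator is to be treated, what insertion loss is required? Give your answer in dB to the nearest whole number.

Everything except the diesel generator sums to 10^(77/10) = 5.012e+07 in linear terms, 77.00 dB(A).
To meet 89 dB(A) overall, the treated diesel generator may contribute at most 10^(89/10) − 5.012e+07 = 7.442e+08, i.e. 88.72 dB(A).
So the diesel generator must be reduced from 95 to 88.72 dB(A): IL = 6.28 dB.

6 dB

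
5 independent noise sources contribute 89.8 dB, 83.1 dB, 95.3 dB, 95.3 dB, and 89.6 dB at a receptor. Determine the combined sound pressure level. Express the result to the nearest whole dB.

99 dB

Incoherent sources combine by intensity addition: L_total = 10·log₁₀(Σ 10^(L_i/10)).
Σ 10^(L/10) = 10^(89.8/10) + 10^(83.1/10) + 10^(95.3/10) + 10^(95.3/10) + 10^(89.6/10) = 8.848e+09.
L_total = 10·log₁₀(8.848e+09) = 99.47 dB.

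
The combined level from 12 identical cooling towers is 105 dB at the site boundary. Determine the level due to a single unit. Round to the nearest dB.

94 dB

For N identical incoherent sources L_total = L₁ + 10·log₁₀ N, so L₁ = 105 − 10·log₁₀(12) = 105 − 10.792.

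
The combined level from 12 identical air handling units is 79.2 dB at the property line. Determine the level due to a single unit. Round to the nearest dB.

68 dB

Dividing the total intensity by 12 lowers the level by 10·log₁₀ 12 = 10.792 dB: L₁ = 79.2 − 10.792.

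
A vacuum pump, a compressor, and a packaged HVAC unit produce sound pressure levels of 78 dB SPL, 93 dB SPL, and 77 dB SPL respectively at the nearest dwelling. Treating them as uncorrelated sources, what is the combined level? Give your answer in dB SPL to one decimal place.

For uncorrelated sources the intensities add, so convert each level to linear form, sum, and take 10·log₁₀ of the total.
Σ 10^(L/10) = 10^(78/10) + 10^(93/10) + 10^(77/10) = 2.108e+09.
L_total = 10·log₁₀(2.108e+09) = 93.24 dB SPL.

93.2 dB SPL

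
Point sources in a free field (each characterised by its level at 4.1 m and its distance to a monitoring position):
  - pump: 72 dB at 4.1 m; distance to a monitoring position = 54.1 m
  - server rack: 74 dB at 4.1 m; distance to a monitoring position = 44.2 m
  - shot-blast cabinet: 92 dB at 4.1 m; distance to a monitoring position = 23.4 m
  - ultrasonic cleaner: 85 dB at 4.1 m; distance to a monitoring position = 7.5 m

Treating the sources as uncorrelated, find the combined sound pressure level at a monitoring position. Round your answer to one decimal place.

81.6 dB

Apply inverse-square spreading to bring every level to the receiver, then sum 10^(L/10).
pump: 72 − 20·log₁₀(54.1/4.1) = 72 − 22.41 = 49.59 dB.
server rack: 74 − 20·log₁₀(44.2/4.1) = 74 − 20.65 = 53.35 dB.
shot-blast cabinet: 92 − 20·log₁₀(23.4/4.1) = 92 − 15.13 = 76.87 dB.
ultrasonic cleaner: 85 − 20·log₁₀(7.5/4.1) = 85 − 5.25 = 79.75 dB.
Σ 10^(L/10) = 1.435e+08 → L_total = 10·log₁₀(1.435e+08) = 81.57 dB.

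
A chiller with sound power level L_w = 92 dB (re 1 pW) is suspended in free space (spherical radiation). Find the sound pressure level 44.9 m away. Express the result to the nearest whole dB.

48 dB

Free-field spherical radiation: L_p = L_w − 10·log₁₀(4π·r²), r = 44.9 m.
4π·r² = 2.533e+04 m², 10·log₁₀ of that is 44.037 dB.
L_p = 92 − 44.037 = 47.96 dB.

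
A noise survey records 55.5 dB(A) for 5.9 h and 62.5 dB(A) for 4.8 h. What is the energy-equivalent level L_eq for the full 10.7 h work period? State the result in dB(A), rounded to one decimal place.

L_eq = 10·log₁₀[(1/T)·Σ tᵢ·10^(Lᵢ/10)] with T = 10.7 h.
Σ tᵢ·10^(Lᵢ/10) = 5.9·10^(55.5/10) + 4.8·10^(62.5/10) = 1.063e+07.
L_eq = 10·log₁₀(1.063e+07/10.7) = 59.97 dB(A).

60.0 dB(A)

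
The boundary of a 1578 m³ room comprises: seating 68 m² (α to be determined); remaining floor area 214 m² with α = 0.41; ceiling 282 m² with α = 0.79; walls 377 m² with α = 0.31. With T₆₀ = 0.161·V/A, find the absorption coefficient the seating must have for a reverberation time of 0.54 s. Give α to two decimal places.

From T₆₀ = 0.161·V/A, the target T₆₀ = 0.54 s needs A = 0.161·1578/0.54 = 470.48 m².
Absorption from the other surfaces = 214·0.41 + 282·0.79 + 377·0.31 = 427.39 m², so the seating must supply 43.09 m² over 68 m².
α = 43.09/68 = 0.634.

0.63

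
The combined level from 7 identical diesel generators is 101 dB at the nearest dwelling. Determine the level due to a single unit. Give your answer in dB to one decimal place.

92.5 dB

Dividing the total intensity by 7 lowers the level by 10·log₁₀ 7 = 8.451 dB: L₁ = 101 − 8.451.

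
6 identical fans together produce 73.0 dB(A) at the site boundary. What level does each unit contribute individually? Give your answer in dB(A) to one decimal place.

6 equal contributions raise the level by 10·log₁₀ 6 = 7.782 dB, so each unit alone gives 73.0 − 7.782.

65.2 dB(A)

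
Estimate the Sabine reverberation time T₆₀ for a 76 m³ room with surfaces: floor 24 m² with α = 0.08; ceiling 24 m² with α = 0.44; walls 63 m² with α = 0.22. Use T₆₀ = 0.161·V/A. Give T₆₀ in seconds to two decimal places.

0.46 s

Total absorption A = 24·0.08 + 24·0.44 + 63·0.22 = 26.34 m² sabins.
T₆₀ = 0.161 × 76 / 26.34 = 0.465 s.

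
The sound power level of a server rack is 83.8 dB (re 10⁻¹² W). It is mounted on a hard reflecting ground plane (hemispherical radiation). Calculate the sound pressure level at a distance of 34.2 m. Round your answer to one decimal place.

45.1 dB

L_p = L_w − 10·log₁₀(2π·r²) with r = 34.2 m.
2π·r² = 7349 m², 10·log₁₀ of that is 38.662 dB.
L_p = 83.8 − 38.662 = 45.14 dB.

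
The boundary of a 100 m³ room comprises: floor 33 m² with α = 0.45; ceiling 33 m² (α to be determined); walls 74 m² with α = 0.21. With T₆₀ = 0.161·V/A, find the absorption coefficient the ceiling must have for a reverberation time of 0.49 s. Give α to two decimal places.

0.07

A = 0.161·V/T₆₀ = 0.161·100/0.49 = 32.86 m² sabins.
Absorption from the other surfaces = 33·0.45 + 74·0.21 = 30.39 m², so the ceiling must supply 2.47 m² over 33 m².
α = 2.47/33 = 0.075.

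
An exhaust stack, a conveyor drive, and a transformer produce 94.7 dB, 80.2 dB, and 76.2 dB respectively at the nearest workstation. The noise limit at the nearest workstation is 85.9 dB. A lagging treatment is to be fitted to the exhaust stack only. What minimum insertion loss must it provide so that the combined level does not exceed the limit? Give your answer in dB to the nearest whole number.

Everything except the exhaust stack sums to 10^(80.2/10) + 10^(76.2/10) = 1.464e+08 in linear terms, 81.66 dB.
The limit corresponds to 10^(85.9/10) = 3.890e+08; subtracting the fixed part leaves 2.426e+08 for the exhaust stack, i.e. 83.85 dB.
Required insertion loss = 94.7 − 83.85 = 10.85 dB.

11 dB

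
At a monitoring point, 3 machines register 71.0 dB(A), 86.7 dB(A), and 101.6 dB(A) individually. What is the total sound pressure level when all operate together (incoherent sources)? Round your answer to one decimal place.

101.7 dB(A)

Incoherent sources combine by intensity addition: L_total = 10·log₁₀(Σ 10^(L_i/10)).
Σ 10^(L/10) = 10^(71.0/10) + 10^(86.7/10) + 10^(101.6/10) = 1.493e+10.
L_total = 10·log₁₀(1.493e+10) = 101.74 dB(A).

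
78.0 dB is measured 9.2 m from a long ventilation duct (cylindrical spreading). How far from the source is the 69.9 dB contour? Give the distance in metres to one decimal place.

Line-source spreading drops the level by 10·log₁₀(r₂/r₁); inverting, r₂/r₁ = 10^(ΔL/10).
r₂ = 9.2·10^((78.0−69.9)/10) = 9.2·10^(8.1/10) = 59.40 m.

59.4 m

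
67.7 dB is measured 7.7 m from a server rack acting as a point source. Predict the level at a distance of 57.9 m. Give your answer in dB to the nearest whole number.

50 dB

For a point source, L₂ = L₁ − 20·log₁₀(r₂/r₁).
L₂ = 67.7 − 20·log₁₀(57.9/7.7) = 67.7 − 17.524 = 50.18 dB.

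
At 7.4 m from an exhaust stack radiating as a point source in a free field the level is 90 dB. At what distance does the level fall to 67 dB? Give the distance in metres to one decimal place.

Point-source spreading drops the level by 20·log₁₀(r₂/r₁); inverting, r₂/r₁ = 10^(ΔL/20).
r₂ = 7.4·10^((90−67)/20) = 7.4·10^(23.0/20) = 104.53 m.

104.5 m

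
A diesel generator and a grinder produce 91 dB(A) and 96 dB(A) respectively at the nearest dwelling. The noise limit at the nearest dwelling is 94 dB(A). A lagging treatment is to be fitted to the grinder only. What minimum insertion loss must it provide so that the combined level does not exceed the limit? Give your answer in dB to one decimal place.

The untreated sources together contribute 10^(91/10) = 1.259e+09, i.e. 91.00 dB(A).
The limit corresponds to 10^(94/10) = 2.512e+09; subtracting the fixed part leaves 1.253e+09 for the grinder, i.e. 90.98 dB(A).
Required insertion loss = 96 − 90.98 = 5.02 dB.

5.0 dB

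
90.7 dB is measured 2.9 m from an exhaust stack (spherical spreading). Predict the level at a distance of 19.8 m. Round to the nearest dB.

For a point source, L₂ = L₁ − 20·log₁₀(r₂/r₁).
L₂ = 90.7 − 20·log₁₀(19.8/2.9) = 90.7 − 16.685 = 74.01 dB.

74 dB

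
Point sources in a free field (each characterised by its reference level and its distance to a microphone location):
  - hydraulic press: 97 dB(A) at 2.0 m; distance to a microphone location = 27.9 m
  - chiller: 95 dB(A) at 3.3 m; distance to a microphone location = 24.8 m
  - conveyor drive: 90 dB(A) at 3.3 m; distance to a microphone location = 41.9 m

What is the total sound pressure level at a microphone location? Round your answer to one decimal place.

First find each source's level at the receiver (point-source: −20·log₁₀(r/r_ref)), then combine on an intensity basis.
hydraulic press: 97 − 20·log₁₀(27.9/2.0) = 97 − 22.89 = 74.11 dB(A).
chiller: 95 − 20·log₁₀(24.8/3.3) = 95 − 17.52 = 77.48 dB(A).
conveyor drive: 90 − 20·log₁₀(41.9/3.3) = 90 − 22.07 = 67.93 dB(A).
Σ 10^(L/10) = 8.795e+07 → L_total = 10·log₁₀(8.795e+07) = 79.44 dB(A).

79.4 dB(A)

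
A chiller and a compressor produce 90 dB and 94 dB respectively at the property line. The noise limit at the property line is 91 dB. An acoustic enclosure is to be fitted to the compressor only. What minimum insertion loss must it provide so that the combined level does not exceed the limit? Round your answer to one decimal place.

9.9 dB

Everything except the compressor sums to 10^(90/10) = 1.000e+09 in linear terms, 90.00 dB.
To meet 91 dB overall, the treated compressor may contribute at most 10^(91/10) − 1.000e+09 = 2.589e+08, i.e. 84.13 dB.
Required insertion loss = 94 − 84.13 = 9.87 dB.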